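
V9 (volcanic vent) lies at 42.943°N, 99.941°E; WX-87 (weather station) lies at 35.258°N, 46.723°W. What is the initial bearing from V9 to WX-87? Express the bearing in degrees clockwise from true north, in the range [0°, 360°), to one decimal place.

Δλ = -146.6640°
y = sin Δλ · cos φ₂ = -0.448739
x = cos φ₁ sin φ₂ − sin φ₁ cos φ₂ cos Δλ = 0.887339
θ = atan2(y, x) = -26.8263° → 333.1737° (mod 360°)

333.2°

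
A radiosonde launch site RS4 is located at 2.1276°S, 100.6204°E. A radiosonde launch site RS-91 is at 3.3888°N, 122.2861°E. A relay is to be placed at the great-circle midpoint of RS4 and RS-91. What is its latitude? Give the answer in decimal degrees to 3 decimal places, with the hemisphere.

0.642°N

Bx = cos φ₂ cos Δλ = 0.927729,  By = cos φ₂ sin Δλ = 0.368545
φₘ = atan2(sin φ₁ + sin φ₂, √((cos φ₁ + Bx)² + By²)) = 0.64204°
λₘ = λ₁ + atan2(By, cos φ₁ + Bx) = 111.44744°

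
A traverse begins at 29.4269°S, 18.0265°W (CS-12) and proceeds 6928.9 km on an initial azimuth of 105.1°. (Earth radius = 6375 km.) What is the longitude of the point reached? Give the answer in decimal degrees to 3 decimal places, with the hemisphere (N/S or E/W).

δ = d/R = 6928.9/6375 = 1.086886 rad
φ₂ = arcsin(sin φ₁ cos δ + cos φ₁ sin δ cos θ)
   = arcsin(-0.49131·0.46524 + 0.87098·0.88518·-0.26050) = -25.43100°
λ₂ = λ₁ + atan2(sin θ sin δ cos φ₁, cos δ − sin φ₁ sin φ₂) = 53.11407°

53.114°E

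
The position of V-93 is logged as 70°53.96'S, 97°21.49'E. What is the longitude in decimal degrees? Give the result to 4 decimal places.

97.3582°E

97° + 21.49′/60 = 97 + 0.35817 = 97.3582°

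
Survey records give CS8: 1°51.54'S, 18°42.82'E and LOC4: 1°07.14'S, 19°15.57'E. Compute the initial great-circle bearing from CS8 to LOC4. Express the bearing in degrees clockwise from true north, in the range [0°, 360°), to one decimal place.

CS8: φ = -1.85900°, λ = +18.71367°
LOC4: φ = -1.11900°, λ = +19.25950°
Δλ = 0.5458°
y = sin Δλ · cos φ₂ = 0.009525
x = cos φ₁ sin φ₂ − sin φ₁ cos φ₂ cos Δλ = 0.012914
θ = atan2(y, x) = 36.4112° → 36.4112° (mod 360°)

36.4°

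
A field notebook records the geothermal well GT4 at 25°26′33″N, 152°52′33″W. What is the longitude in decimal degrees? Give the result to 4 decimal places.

152° + 52′/60 + 33″/3600 = 152 + 0.86667 + 0.00917 = 152.8758°

152.8758°W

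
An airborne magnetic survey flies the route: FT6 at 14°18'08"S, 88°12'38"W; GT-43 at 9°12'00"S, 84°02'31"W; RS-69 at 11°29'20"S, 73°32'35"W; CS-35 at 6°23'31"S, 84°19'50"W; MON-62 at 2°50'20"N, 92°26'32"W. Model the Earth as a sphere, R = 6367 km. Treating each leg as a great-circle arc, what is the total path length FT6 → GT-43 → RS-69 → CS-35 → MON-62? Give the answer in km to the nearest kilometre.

FT6: φ = -14.30222°, λ = -88.21056°
GT-43: φ = -9.20000°, λ = -84.04194°
RS-69: φ = -11.48889°, λ = -73.54306°
CS-35: φ = -6.39194°, λ = -84.33056°
MON-62: φ = +2.83889°, λ = -92.44222°
FT6→GT-43: c = 0.114018 rad, d = 725.95 km
GT-43→RS-69: c = 0.184615 rad, d = 1175.44 km
RS-69→CS-35: c = 0.206104 rad, d = 1312.26 km
CS-35→MON-62: c = 0.214329 rad, d = 1364.63 km
Total = 725.95 + 1175.44 + 1312.26 + 1364.63 = 4578.28 km

4578 km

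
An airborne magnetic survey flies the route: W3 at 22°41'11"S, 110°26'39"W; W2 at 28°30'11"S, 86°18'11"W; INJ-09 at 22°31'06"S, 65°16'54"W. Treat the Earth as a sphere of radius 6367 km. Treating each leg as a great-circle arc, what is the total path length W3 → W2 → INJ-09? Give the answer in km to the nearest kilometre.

4706 km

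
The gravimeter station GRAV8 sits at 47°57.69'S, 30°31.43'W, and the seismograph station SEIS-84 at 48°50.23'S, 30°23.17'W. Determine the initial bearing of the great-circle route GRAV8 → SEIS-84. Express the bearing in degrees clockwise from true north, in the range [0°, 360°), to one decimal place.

174.1°

GRAV8: φ = -47.96150°, λ = -30.52383°
SEIS-84: φ = -48.83717°, λ = -30.38617°
Δλ = 0.1377°
y = sin Δλ · cos φ₂ = 0.001581
x = cos φ₁ sin φ₂ − sin φ₁ cos φ₂ cos Δλ = -0.015284
θ = atan2(y, x) = 174.0925° → 174.0925° (mod 360°)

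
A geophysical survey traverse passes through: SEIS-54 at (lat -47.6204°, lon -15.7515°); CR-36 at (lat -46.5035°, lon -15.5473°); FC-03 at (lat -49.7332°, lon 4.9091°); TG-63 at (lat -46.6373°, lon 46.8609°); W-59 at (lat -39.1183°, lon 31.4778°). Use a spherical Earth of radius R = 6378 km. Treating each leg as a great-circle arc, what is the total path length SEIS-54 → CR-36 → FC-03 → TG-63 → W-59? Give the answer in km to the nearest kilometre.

6278 km

SEIS-54→CR-36: c = 0.019644 rad, d = 125.29 km
CR-36→FC-03: c = 0.244095 rad, d = 1556.84 km
FC-03→TG-63: c = 0.484732 rad, d = 3091.62 km
TG-63→W-59: c = 0.235848 rad, d = 1504.24 km
Total = 125.29 + 1556.84 + 3091.62 + 1504.24 = 6277.98 km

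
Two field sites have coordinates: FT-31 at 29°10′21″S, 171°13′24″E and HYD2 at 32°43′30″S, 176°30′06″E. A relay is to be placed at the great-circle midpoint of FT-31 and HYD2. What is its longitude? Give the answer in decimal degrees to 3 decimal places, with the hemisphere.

FT-31: φ = -29.17250°, λ = +171.22333°
HYD2: φ = -32.72500°, λ = +176.50167°
Bx = cos φ₂ cos Δλ = 0.837708,  By = cos φ₂ sin Δλ = 0.077392
φₘ = atan2(sin φ₁ + sin φ₂, √((cos φ₁ + Bx)² + By²)) = -30.97557°
λₘ = λ₁ + atan2(By, cos φ₁ + Bx) = 173.81339°

173.813°E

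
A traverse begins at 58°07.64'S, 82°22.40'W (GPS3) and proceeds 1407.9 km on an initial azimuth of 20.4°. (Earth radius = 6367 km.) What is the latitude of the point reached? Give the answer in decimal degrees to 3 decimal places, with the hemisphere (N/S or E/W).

46.054°S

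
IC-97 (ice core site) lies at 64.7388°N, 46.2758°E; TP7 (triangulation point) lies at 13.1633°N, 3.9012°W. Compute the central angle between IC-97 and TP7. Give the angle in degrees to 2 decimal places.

61.83°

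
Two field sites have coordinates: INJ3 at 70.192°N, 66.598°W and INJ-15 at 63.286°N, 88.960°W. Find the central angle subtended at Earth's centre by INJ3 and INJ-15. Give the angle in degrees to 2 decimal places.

11.10°

Δφ = -6.9060°,  Δλ = -22.3620°
a = sin²(Δφ/2) + cos φ₁ cos φ₂ sin²(Δλ/2) = 0.009356
c = 2·arcsin(√a) = 0.193751 rad = 11.1011°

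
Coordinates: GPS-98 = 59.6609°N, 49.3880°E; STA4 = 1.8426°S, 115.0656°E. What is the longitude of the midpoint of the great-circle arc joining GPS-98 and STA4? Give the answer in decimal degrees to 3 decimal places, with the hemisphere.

94.200°E

Bx = cos φ₂ cos Δλ = 0.411658,  By = cos φ₂ sin Δλ = 0.910771
φₘ = atan2(sin φ₁ + sin φ₂, √((cos φ₁ + Bx)² + By²)) = 32.73986°
λₘ = λ₁ + atan2(By, cos φ₁ + Bx) = 94.19979°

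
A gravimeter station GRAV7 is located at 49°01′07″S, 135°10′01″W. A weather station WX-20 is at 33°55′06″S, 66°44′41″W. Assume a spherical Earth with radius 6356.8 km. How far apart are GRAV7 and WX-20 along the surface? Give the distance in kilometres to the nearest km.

GRAV7: φ = -49.01861°, λ = -135.16694°
WX-20: φ = -33.91833°, λ = -66.74472°
Δφ = 15.1003°,  Δλ = 68.4222°
a = sin²(Δφ/2) + cos φ₁ cos φ₂ sin²(Δλ/2) = 0.189301
c = 2·arcsin(√a) = 0.900270 rad = 51.5817°
d = R·c = 6356.8 × 0.900270 = 5722.8 km

5723 km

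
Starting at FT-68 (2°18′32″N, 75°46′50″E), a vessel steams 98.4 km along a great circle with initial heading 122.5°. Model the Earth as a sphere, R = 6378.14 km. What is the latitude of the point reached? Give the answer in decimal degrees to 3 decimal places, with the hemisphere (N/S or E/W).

1.834°N

FT-68: φ = +2.30889°, λ = +75.78056°
δ = d/R = 98.4/6378.14 = 0.015428 rad
φ₂ = arcsin(sin φ₁ cos δ + cos φ₁ sin δ cos θ)
   = arcsin(0.04029·0.99988 + 0.99919·0.01543·-0.53730) = 1.83377°
λ₂ = λ₁ + atan2(sin θ sin δ cos φ₁, cos δ − sin φ₁ sin φ₂) = 76.52644°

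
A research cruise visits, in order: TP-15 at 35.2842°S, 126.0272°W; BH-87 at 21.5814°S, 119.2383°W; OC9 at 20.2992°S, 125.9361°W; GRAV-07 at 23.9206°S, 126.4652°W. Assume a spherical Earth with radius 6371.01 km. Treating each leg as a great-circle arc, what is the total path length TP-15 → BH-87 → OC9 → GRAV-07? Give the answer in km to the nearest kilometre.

2777 km

TP-15→BH-87: c = 0.260679 rad, d = 1660.79 km
BH-87→OC9: c = 0.111437 rad, d = 709.97 km
OC9→GRAV-07: c = 0.063781 rad, d = 406.35 km
Total = 1660.79 + 709.97 + 406.35 = 2777.10 km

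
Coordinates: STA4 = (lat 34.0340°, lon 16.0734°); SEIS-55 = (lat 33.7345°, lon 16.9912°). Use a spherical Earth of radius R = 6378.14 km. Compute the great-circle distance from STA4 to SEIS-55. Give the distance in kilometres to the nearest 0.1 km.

91.1 km

Δφ = -0.2995°,  Δλ = 0.9178°
a = sin²(Δφ/2) + cos φ₁ cos φ₂ sin²(Δλ/2) = 0.000051
c = 2·arcsin(√a) = 0.014289 rad = 0.8187°
d = R·c = 6378.14 × 0.014289 = 91.1 km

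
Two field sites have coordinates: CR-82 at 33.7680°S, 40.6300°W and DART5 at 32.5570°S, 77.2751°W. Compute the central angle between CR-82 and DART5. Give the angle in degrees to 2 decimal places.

Δφ = 1.2110°,  Δλ = -36.6451°
a = sin²(Δφ/2) + cos φ₁ cos φ₂ sin²(Δλ/2) = 0.069355
c = 2·arcsin(√a) = 0.532995 rad = 30.5384°

30.54°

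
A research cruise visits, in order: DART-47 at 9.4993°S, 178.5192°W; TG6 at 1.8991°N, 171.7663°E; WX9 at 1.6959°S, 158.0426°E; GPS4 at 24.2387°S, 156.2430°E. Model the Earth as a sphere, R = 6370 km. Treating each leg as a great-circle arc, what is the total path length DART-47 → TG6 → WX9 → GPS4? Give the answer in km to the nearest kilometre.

DART-47→TG6: c = 0.260963 rad, d = 1662.34 km
TG6→WX9: c = 0.247567 rad, d = 1577.00 km
WX9→GPS4: c = 0.394617 rad, d = 2513.71 km
Total = 1662.34 + 1577.00 + 2513.71 = 5753.05 km

5753 km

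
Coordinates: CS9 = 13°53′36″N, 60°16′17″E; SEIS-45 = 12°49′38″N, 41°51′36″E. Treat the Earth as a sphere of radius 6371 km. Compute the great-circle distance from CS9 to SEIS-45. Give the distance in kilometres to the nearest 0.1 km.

CS9: φ = +13.89333°, λ = +60.27139°
SEIS-45: φ = +12.82722°, λ = +41.86000°
Δφ = -1.0661°,  Δλ = -18.4114°
a = sin²(Δφ/2) + cos φ₁ cos φ₂ sin²(Δλ/2) = 0.024311
c = 2·arcsin(√a) = 0.313118 rad = 17.9404°
d = R·c = 6371 × 0.313118 = 1994.9 km

1994.9 km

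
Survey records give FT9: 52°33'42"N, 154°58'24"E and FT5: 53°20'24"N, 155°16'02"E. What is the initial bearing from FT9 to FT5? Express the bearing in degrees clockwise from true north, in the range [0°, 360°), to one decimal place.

12.7°

FT9: φ = +52.56167°, λ = +154.97333°
FT5: φ = +53.34000°, λ = +155.26722°
Δλ = 0.2939°
y = sin Δλ · cos φ₂ = 0.003063
x = cos φ₁ sin φ₂ − sin φ₁ cos φ₂ cos Δλ = 0.013590
θ = atan2(y, x) = 12.6993° → 12.6993° (mod 360°)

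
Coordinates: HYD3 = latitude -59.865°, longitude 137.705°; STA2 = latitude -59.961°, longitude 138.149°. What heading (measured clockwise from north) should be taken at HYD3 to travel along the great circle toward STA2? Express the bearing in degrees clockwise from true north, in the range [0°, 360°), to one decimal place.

Δλ = 0.4440°
y = sin Δλ · cos φ₂ = 0.003879
x = cos φ₁ sin φ₂ − sin φ₁ cos φ₂ cos Δλ = -0.001689
θ = atan2(y, x) = 113.5225° → 113.5225° (mod 360°)

113.5°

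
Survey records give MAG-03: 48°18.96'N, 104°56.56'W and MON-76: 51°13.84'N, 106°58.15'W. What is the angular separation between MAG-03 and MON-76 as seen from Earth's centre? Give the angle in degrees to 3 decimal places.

3.195°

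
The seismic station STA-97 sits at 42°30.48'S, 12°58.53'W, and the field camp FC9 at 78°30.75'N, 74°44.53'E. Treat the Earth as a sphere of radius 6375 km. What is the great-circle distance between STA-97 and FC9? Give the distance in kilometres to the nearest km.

STA-97: φ = -42.50800°, λ = -12.97550°
FC9: φ = +78.51250°, λ = +74.74217°
Δφ = 121.0205°,  Δλ = 87.7177°
a = sin²(Δφ/2) + cos φ₁ cos φ₂ sin²(Δλ/2) = 0.828156
c = 2·arcsin(√a) = 2.286715 rad = 131.0191°
d = R·c = 6375 × 2.286715 = 14577.8 km

14578 km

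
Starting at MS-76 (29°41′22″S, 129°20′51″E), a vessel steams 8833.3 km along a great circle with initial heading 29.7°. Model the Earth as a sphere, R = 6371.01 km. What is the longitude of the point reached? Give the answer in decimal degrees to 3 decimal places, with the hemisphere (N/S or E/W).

169.265°E

MS-76: φ = -29.68944°, λ = +129.34750°
δ = d/R = 8833.3/6371.01 = 1.386483 rad
φ₂ = arcsin(sin φ₁ cos δ + cos φ₁ sin δ cos θ)
   = arcsin(-0.49530·0.18327 + 0.86872·0.98306·0.86863) = 40.62043°
λ₂ = λ₁ + atan2(sin θ sin δ cos φ₁, cos δ − sin φ₁ sin φ₂) = 169.26535°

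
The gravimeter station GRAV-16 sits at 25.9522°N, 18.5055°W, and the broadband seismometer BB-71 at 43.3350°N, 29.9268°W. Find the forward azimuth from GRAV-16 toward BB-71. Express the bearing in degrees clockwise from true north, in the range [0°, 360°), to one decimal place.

Δλ = -11.4213°
y = sin Δλ · cos φ₂ = -0.144032
x = cos φ₁ sin φ₂ − sin φ₁ cos φ₂ cos Δλ = 0.305058
θ = atan2(y, x) = -25.2742° → 334.7258° (mod 360°)

334.7°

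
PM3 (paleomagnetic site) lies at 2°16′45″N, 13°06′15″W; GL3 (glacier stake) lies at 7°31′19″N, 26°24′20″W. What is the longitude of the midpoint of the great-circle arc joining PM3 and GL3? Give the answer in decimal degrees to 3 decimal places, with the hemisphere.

PM3: φ = +2.27917°, λ = -13.10417°
GL3: φ = +7.52194°, λ = -26.40556°
Bx = cos φ₂ cos Δλ = 0.964799,  By = cos φ₂ sin Δλ = -0.228093
φₘ = atan2(sin φ₁ + sin φ₂, √((cos φ₁ + Bx)² + By²)) = 4.93359°
λₘ = λ₁ + atan2(By, cos φ₁ + Bx) = -19.72864°

19.729°W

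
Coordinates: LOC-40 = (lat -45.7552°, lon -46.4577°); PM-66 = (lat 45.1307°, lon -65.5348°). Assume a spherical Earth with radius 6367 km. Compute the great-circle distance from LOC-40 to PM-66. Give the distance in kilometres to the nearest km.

Δφ = 90.8859°,  Δλ = -19.0771°
a = sin²(Δφ/2) + cos φ₁ cos φ₂ sin²(Δλ/2) = 0.521248
c = 2·arcsin(√a) = 1.613304 rad = 92.4355°
d = R·c = 6367 × 1.613304 = 10271.9 km

10272 km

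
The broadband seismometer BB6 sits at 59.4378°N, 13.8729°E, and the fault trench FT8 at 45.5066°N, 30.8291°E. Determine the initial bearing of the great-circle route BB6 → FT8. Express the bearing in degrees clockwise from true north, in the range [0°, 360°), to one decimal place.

Δλ = 16.9562°
y = sin Δλ · cos φ₂ = 0.204390
x = cos φ₁ sin φ₂ − sin φ₁ cos φ₂ cos Δλ = -0.214523
θ = atan2(y, x) = 136.3857° → 136.3857° (mod 360°)

136.4°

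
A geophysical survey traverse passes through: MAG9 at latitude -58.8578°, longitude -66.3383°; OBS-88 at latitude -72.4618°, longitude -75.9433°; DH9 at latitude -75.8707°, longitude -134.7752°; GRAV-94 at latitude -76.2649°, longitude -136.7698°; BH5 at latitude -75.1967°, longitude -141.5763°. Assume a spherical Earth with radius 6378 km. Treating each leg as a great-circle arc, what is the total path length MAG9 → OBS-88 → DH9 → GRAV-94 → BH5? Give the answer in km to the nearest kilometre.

3566 km

MAG9→OBS-88: c = 0.246551 rad, d = 1572.50 km
OBS-88→DH9: c = 0.273834 rad, d = 1746.51 km
DH9→GRAV-94: c = 0.010843 rad, d = 69.16 km
GRAV-94→BH5: c = 0.027826 rad, d = 177.48 km
Total = 1572.50 + 1746.51 + 69.16 + 177.48 = 3565.65 km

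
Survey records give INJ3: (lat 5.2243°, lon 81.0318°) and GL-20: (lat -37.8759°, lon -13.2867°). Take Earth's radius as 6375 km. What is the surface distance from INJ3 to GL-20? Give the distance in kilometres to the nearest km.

10749 km

Δφ = -43.1002°,  Δλ = -94.3185°
a = sin²(Δφ/2) + cos φ₁ cos φ₂ sin²(Δλ/2) = 0.557547
c = 2·arcsin(√a) = 1.686147 rad = 96.6091°
d = R·c = 6375 × 1.686147 = 10749.2 km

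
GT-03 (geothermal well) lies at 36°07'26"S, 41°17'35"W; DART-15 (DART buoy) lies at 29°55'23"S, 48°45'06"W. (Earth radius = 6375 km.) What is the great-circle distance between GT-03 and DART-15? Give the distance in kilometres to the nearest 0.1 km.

GT-03: φ = -36.12389°, λ = -41.29306°
DART-15: φ = -29.92306°, λ = -48.75167°
Δφ = 6.2008°,  Δλ = -7.4586°
a = sin²(Δφ/2) + cos φ₁ cos φ₂ sin²(Δλ/2) = 0.005887
c = 2·arcsin(√a) = 0.153604 rad = 8.8009°
d = R·c = 6375 × 0.153604 = 979.2 km

979.2 km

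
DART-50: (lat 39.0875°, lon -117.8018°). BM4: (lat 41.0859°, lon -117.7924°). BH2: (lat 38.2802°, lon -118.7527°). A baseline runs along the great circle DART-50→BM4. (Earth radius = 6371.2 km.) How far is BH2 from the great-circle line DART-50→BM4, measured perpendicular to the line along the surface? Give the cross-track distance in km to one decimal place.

δ₁₃ = central angle DART-50→BH2 = 0.019140 rad  (haversine)
θ₁₃ = bearing DART-50→BH2 = 222.895°,  θ₁₂ = bearing DART-50→BM4 = 0.203°
dₓₜ = R·arcsin(sin δ₁₃ · sin(θ₁₃ − θ₁₂)) = 6371.2·arcsin(0.01914·sin(222.692°)) = -82.685 km
|dₓₜ| = 82.685 km

82.7 km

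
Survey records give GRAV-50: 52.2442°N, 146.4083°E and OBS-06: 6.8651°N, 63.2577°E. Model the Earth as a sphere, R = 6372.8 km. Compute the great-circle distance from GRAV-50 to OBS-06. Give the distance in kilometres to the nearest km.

8941 km

Δφ = -45.3791°,  Δλ = -83.1506°
a = sin²(Δφ/2) + cos φ₁ cos φ₂ sin²(Δλ/2) = 0.416498
c = 2·arcsin(√a) = 1.403006 rad = 80.3863°
d = R·c = 6372.8 × 1.403006 = 8941.1 km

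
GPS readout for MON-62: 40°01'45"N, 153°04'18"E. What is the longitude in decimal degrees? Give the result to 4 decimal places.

153° + 4′/60 + 18″/3600 = 153 + 0.06667 + 0.00500 = 153.0717°

153.0717°E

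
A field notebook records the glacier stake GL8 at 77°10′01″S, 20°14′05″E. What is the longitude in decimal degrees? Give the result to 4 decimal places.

20.2347°E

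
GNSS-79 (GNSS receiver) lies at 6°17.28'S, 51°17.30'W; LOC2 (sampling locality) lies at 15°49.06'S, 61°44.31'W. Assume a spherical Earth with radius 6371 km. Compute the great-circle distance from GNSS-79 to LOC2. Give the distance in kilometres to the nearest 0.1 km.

GNSS-79: φ = -6.28800°, λ = -51.28833°
LOC2: φ = -15.81767°, λ = -61.73850°
Δφ = -9.5297°,  Δλ = -10.4502°
a = sin²(Δφ/2) + cos φ₁ cos φ₂ sin²(Δλ/2) = 0.014831
c = 2·arcsin(√a) = 0.244175 rad = 13.9902°
d = R·c = 6371 × 0.244175 = 1555.6 km

1555.6 km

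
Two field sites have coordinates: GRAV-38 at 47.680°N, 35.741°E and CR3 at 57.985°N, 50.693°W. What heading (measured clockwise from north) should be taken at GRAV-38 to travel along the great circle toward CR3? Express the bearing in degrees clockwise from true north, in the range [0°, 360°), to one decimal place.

Δλ = -86.4340°
y = sin Δλ · cos φ₂ = -0.529115
x = cos φ₁ sin φ₂ − sin φ₁ cos φ₂ cos Δλ = 0.546492
θ = atan2(y, x) = -44.0744° → 315.9256° (mod 360°)

315.9°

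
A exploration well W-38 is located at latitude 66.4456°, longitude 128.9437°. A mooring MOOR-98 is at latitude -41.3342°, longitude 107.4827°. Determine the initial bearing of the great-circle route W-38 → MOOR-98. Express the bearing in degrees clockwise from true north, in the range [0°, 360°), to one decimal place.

Δλ = -21.4610°
y = sin Δλ · cos φ₂ = -0.274719
x = cos φ₁ sin φ₂ − sin φ₁ cos φ₂ cos Δλ = -0.904515
θ = atan2(y, x) = -163.1054° → 196.8946° (mod 360°)

196.9°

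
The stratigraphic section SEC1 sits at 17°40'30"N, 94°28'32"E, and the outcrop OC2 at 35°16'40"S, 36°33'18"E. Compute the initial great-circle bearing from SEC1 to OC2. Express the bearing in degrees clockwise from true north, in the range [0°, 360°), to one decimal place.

225.4°

SEC1: φ = +17.67500°, λ = +94.47556°
OC2: φ = -35.27778°, λ = +36.55500°
Δλ = -57.9206°
y = sin Δλ · cos φ₂ = -0.691713
x = cos φ₁ sin φ₂ − sin φ₁ cos φ₂ cos Δλ = -0.681916
θ = atan2(y, x) = -134.5913° → 225.4087° (mod 360°)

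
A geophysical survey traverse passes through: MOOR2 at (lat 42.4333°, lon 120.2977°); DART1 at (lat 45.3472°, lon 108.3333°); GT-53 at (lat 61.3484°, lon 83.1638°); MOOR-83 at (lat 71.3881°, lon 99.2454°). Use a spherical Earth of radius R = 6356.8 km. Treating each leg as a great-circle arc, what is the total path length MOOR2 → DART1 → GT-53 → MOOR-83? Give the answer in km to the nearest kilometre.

MOOR2→DART1: c = 0.158667 rad, d = 1008.62 km
DART1→GT-53: c = 0.378390 rad, d = 2405.35 km
GT-53→MOOR-83: c = 0.206771 rad, d = 1314.40 km
Total = 1008.62 + 2405.35 + 1314.40 = 4728.37 km

4728 km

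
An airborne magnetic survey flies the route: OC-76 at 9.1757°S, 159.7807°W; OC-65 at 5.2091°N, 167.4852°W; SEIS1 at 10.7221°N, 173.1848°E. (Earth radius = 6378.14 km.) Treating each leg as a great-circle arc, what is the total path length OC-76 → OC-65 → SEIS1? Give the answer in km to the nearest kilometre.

4032 km

OC-76→OC-65: c = 0.284600 rad, d = 1815.22 km
OC-65→SEIS1: c = 0.347535 rad, d = 2216.63 km
Total = 1815.22 + 2216.63 = 4031.84 km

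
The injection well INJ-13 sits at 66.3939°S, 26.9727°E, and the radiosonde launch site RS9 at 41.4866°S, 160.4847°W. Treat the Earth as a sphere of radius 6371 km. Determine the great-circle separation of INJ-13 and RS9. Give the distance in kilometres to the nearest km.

Δφ = 24.9073°,  Δλ = 172.5426°
a = sin²(Δφ/2) + cos φ₁ cos φ₂ sin²(Δλ/2) = 0.345215
c = 2·arcsin(√a) = 1.256055 rad = 71.9667°
d = R·c = 6371 × 1.256055 = 8002.3 km

8002 km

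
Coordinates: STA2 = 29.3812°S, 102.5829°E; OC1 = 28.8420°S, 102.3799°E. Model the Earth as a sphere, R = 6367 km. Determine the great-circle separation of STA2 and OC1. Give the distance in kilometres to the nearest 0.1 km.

Δφ = 0.5392°,  Δλ = -0.2030°
a = sin²(Δφ/2) + cos φ₁ cos φ₂ sin²(Δλ/2) = 0.000025
c = 2·arcsin(√a) = 0.009907 rad = 0.5676°
d = R·c = 6367 × 0.009907 = 63.1 km

63.1 km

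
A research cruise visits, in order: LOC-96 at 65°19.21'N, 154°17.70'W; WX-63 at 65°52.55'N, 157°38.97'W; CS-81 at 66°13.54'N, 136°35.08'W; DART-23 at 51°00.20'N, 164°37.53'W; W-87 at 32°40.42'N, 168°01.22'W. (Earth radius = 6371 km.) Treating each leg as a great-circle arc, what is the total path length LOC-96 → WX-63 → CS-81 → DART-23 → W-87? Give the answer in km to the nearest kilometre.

LOC-96: φ = +65.32017°, λ = -154.29500°
WX-63: φ = +65.87583°, λ = -157.64950°
CS-81: φ = +66.22567°, λ = -136.58467°
DART-23: φ = +51.00333°, λ = -164.62550°
W-87: φ = +32.67367°, λ = -168.02033°
LOC-96→WX-63: c = 0.026056 rad, d = 166.00 km
WX-63→CS-81: c = 0.148659 rad, d = 947.10 km
CS-81→DART-23: c = 0.362156 rad, d = 2307.30 km
DART-23→W-87: c = 0.322856 rad, d = 2056.91 km
Total = 166.00 + 947.10 + 2307.30 + 2056.91 = 5477.32 km

5477 km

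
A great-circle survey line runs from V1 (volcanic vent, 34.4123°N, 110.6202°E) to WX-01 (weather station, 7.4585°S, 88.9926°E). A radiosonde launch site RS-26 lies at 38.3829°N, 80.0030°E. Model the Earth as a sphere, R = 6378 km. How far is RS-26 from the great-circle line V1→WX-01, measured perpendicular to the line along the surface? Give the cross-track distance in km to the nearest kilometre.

2701 km

δ₁₃ = central angle V1→RS-26 = 0.433637 rad  (haversine)
θ₁₃ = bearing V1→RS-26 = 288.167°,  θ₁₂ = bearing V1→WX-01 = 210.196°
dₓₜ = R·arcsin(sin δ₁₃ · sin(θ₁₃ − θ₁₂)) = 6378·arcsin(0.42017·sin(77.970°)) = 2701.036 km
|dₓₜ| = 2701.036 km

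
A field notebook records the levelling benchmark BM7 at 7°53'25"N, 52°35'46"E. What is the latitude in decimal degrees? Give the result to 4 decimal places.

7° + 53′/60 + 25″/3600 = 7 + 0.88333 + 0.00694 = 7.8903°

7.8903°N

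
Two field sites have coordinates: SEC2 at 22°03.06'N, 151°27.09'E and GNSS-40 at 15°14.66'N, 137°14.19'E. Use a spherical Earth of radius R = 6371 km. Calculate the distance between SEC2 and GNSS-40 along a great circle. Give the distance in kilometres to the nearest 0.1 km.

1676.6 km

SEC2: φ = +22.05100°, λ = +151.45150°
GNSS-40: φ = +15.24433°, λ = +137.23650°
Δφ = -6.8067°,  Δλ = -14.2150°
a = sin²(Δφ/2) + cos φ₁ cos φ₂ sin²(Δλ/2) = 0.017214
c = 2·arcsin(√a) = 0.263166 rad = 15.0783°
d = R·c = 6371 × 0.263166 = 1676.6 km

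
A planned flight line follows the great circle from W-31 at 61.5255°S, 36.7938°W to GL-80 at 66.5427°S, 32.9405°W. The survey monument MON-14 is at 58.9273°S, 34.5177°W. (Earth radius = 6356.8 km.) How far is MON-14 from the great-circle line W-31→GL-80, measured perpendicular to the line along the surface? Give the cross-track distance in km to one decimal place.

δ₁₃ = central angle W-31→MON-14 = 0.049445 rad  (haversine)
θ₁₃ = bearing W-31→MON-14 = 24.502°,  θ₁₂ = bearing W-31→GL-80 = 163.136°
dₓₜ = R·arcsin(sin δ₁₃ · sin(θ₁₃ − θ₁₂)) = 6356.8·arcsin(0.04942·sin(-138.633°)) = -207.672 km
|dₓₜ| = 207.672 km

207.7 km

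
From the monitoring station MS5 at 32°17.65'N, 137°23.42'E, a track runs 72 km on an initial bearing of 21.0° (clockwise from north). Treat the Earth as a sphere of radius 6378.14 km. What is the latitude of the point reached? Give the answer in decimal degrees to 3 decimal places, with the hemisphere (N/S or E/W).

32.898°N

MS5: φ = +32.29417°, λ = +137.39033°
δ = d/R = 72/6378.14 = 0.011289 rad
φ₂ = arcsin(sin φ₁ cos δ + cos φ₁ sin δ cos θ)
   = arcsin(0.53427·0.99994 + 0.84532·0.01129·0.93358) = 32.89769°
λ₂ = λ₁ + atan2(sin θ sin δ cos φ₁, cos δ − sin φ₁ sin φ₂) = 137.66638°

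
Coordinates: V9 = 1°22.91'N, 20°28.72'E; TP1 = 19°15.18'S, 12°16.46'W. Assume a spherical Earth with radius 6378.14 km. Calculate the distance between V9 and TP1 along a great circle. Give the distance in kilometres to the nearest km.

4253 km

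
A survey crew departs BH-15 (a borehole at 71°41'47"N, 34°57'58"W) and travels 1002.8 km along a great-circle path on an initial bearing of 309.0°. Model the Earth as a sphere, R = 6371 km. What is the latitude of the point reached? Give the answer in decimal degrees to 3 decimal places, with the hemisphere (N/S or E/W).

75.615°N

BH-15: φ = +71.69639°, λ = -34.96611°
δ = d/R = 1002.8/6371 = 0.157401 rad
φ₂ = arcsin(sin φ₁ cos δ + cos φ₁ sin δ cos θ)
   = arcsin(0.94941·0.98764 + 0.31405·0.15675·0.62932) = 75.61529°
λ₂ = λ₁ + atan2(sin θ sin δ cos φ₁, cos δ − sin φ₁ sin φ₂) = -64.32984°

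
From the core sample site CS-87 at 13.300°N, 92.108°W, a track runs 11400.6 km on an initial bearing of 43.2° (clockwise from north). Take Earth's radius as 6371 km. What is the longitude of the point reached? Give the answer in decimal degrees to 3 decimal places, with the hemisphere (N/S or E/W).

δ = d/R = 11400.6/6371 = 1.789452 rad
φ₂ = arcsin(sin φ₁ cos δ + cos φ₁ sin δ cos θ)
   = arcsin(0.23005·-0.21692 + 0.97318·0.97619·0.72897) = 39.98774°
λ₂ = λ₁ + atan2(sin θ sin δ cos φ₁, cos δ − sin φ₁ sin φ₂) = 27.17912°

27.179°E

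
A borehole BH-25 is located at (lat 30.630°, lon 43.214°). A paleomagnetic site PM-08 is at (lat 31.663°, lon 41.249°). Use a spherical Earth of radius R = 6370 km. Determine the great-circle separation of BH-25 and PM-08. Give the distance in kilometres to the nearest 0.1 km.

Δφ = 1.0330°,  Δλ = -1.9650°
a = sin²(Δφ/2) + cos φ₁ cos φ₂ sin²(Δλ/2) = 0.000297
c = 2·arcsin(√a) = 0.034446 rad = 1.9736°
d = R·c = 6370 × 0.034446 = 219.4 km

219.4 km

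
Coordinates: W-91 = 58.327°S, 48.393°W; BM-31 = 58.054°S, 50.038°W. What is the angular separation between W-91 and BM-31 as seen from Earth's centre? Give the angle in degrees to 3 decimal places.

Δφ = 0.2730°,  Δλ = -1.6450°
a = sin²(Δφ/2) + cos φ₁ cos φ₂ sin²(Δλ/2) = 0.000063
c = 2·arcsin(√a) = 0.015865 rad = 0.9090°

0.909°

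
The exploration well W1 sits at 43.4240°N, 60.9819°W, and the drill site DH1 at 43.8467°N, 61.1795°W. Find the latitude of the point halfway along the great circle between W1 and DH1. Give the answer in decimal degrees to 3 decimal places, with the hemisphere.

43.635°N

Bx = cos φ₂ cos Δλ = 0.721192,  By = cos φ₂ sin Δλ = -0.002487
φₘ = atan2(sin φ₁ + sin φ₂, √((cos φ₁ + Bx)² + By²)) = 43.63539°
λₘ = λ₁ + atan2(By, cos φ₁ + Bx) = -61.08035°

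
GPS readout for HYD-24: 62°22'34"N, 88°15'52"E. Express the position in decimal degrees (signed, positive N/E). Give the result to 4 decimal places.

lat: 62.3761° N → +62.3761°
lon: 88.2644° E → +88.2644°

+62.3761°, +88.2644°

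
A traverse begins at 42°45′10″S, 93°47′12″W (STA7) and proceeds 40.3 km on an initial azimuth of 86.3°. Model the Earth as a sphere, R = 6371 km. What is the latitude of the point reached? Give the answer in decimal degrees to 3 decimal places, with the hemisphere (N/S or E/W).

42.728°S

STA7: φ = -42.75278°, λ = -93.78667°
δ = d/R = 40.3/6371 = 0.006326 rad
φ₂ = arcsin(sin φ₁ cos δ + cos φ₁ sin δ cos θ)
   = arcsin(-0.67884·0.99998 + 0.73429·0.00633·0.06453) = -42.72833°
λ₂ = λ₁ + atan2(sin θ sin δ cos φ₁, cos δ − sin φ₁ sin φ₂) = -93.29431°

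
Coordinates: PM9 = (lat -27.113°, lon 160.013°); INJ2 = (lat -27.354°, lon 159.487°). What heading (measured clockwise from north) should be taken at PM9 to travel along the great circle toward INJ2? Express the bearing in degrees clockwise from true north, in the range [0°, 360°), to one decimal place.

Δλ = -0.5260°
y = sin Δλ · cos φ₂ = -0.008154
x = cos φ₁ sin φ₂ − sin φ₁ cos φ₂ cos Δλ = -0.004223
θ = atan2(y, x) = -117.3820° → 242.6180° (mod 360°)

242.6°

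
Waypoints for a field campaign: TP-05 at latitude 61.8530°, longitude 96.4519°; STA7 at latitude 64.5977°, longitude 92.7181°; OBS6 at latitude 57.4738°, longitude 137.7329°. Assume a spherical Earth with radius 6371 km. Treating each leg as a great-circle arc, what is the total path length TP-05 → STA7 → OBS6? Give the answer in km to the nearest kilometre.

TP-05→STA7: c = 0.056163 rad, d = 357.81 km
STA7→OBS6: c = 0.390597 rad, d = 2488.49 km
Total = 357.81 + 2488.49 = 2846.31 km

2846 km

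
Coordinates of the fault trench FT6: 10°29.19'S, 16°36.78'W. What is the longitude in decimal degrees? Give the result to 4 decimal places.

16.6130°W

16° + 36.78′/60 = 16 + 0.61300 = 16.6130°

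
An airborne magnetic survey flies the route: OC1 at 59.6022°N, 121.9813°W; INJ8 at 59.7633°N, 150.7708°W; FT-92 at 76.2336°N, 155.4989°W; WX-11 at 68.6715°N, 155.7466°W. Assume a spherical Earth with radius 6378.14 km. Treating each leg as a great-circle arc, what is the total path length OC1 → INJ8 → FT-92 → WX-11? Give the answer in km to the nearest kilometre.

4290 km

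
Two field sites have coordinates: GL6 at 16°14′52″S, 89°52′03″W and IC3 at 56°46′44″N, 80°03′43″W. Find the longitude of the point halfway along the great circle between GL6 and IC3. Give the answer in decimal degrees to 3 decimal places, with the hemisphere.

86.308°W

GL6: φ = -16.24778°, λ = -89.86750°
IC3: φ = +56.77889°, λ = -80.06194°
Bx = cos φ₂ cos Δλ = 0.539868,  By = cos φ₂ sin Δλ = 0.093305
φₘ = atan2(sin φ₁ + sin φ₂, √((cos φ₁ + Bx)² + By²)) = 20.32876°
λₘ = λ₁ + atan2(By, cos φ₁ + Bx) = -86.30792°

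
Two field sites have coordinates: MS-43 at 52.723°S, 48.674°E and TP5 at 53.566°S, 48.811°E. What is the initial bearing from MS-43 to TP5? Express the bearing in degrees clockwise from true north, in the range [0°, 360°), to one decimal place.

Δλ = 0.1370°
y = sin Δλ · cos φ₂ = 0.001420
x = cos φ₁ sin φ₂ − sin φ₁ cos φ₂ cos Δλ = -0.014714
θ = atan2(y, x) = 174.4874° → 174.4874° (mod 360°)

174.5°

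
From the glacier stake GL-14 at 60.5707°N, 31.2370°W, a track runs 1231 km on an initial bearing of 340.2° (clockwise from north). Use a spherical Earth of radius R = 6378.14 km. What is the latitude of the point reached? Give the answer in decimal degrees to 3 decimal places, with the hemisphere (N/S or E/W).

70.642°N

δ = d/R = 1231/6378.14 = 0.193003 rad
φ₂ = arcsin(sin φ₁ cos δ + cos φ₁ sin δ cos θ)
   = arcsin(0.87096·0.98143 + 0.49135·0.19181·0.94088) = 70.64163°
λ₂ = λ₁ + atan2(sin θ sin δ cos φ₁, cos δ − sin φ₁ sin φ₂) = -42.54069°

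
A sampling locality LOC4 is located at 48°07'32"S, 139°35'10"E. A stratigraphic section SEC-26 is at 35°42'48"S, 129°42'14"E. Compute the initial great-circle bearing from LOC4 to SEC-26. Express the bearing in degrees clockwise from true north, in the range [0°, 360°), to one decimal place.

LOC4: φ = -48.12556°, λ = +139.58611°
SEC-26: φ = -35.71333°, λ = +129.70389°
Δλ = -9.8822°
y = sin Δλ · cos φ₂ = -0.139349
x = cos φ₁ sin φ₂ − sin φ₁ cos φ₂ cos Δλ = 0.205973
θ = atan2(y, x) = -34.0799° → 325.9201° (mod 360°)

325.9°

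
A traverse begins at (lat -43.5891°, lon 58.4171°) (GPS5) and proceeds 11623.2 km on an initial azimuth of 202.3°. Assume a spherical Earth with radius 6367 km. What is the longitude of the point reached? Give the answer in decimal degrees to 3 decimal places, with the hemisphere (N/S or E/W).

δ = d/R = 11623.2/6367 = 1.825538 rad
φ₂ = arcsin(sin φ₁ cos δ + cos φ₁ sin δ cos θ)
   = arcsin(-0.68948·-0.25200 + 0.72430·0.96773·-0.92521) = -28.34371°
λ₂ = λ₁ + atan2(sin θ sin δ cos φ₁, cos δ − sin φ₁ sin φ₂) = -96.92307°

96.923°W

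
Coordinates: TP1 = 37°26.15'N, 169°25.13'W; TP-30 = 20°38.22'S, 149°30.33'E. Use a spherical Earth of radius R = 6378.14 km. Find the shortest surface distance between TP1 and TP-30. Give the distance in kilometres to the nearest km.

7766 km

TP1: φ = +37.43583°, λ = -169.41883°
TP-30: φ = -20.63700°, λ = +149.50550°
Δφ = -58.0728°,  Δλ = -41.0757°
a = sin²(Δφ/2) + cos φ₁ cos φ₂ sin²(Δλ/2) = 0.327037
c = 2·arcsin(√a) = 1.217571 rad = 69.7617°
d = R·c = 6378.14 × 1.217571 = 7765.8 km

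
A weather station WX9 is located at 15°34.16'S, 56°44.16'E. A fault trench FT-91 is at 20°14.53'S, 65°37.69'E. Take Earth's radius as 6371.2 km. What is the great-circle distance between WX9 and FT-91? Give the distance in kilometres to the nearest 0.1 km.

1074.5 km

WX9: φ = -15.56933°, λ = +56.73600°
FT-91: φ = -20.24217°, λ = +65.62817°
Δφ = -4.6728°,  Δλ = 8.8922°
a = sin²(Δφ/2) + cos φ₁ cos φ₂ sin²(Δλ/2) = 0.007093
c = 2·arcsin(√a) = 0.168644 rad = 9.6626°
d = R·c = 6371.2 × 0.168644 = 1074.5 km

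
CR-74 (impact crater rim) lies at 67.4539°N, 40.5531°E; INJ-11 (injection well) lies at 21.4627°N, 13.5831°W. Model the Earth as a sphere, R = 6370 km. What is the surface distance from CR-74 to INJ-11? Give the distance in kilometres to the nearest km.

6319 km

Δφ = -45.9912°,  Δλ = -54.1362°
a = sin²(Δφ/2) + cos φ₁ cos φ₂ sin²(Δλ/2) = 0.226506
c = 2·arcsin(√a) = 0.992034 rad = 56.8394°
d = R·c = 6370 × 0.992034 = 6319.3 km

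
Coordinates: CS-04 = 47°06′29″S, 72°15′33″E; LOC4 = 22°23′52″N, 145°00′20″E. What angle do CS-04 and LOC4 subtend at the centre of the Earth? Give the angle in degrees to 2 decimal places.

95.31°

CS-04: φ = -47.10806°, λ = +72.25917°
LOC4: φ = +22.39778°, λ = +145.00556°
Δφ = 69.5058°,  Δλ = 72.7464°
a = sin²(Δφ/2) + cos φ₁ cos φ₂ sin²(Δλ/2) = 0.546259
c = 2·arcsin(√a) = 1.663446 rad = 95.3084°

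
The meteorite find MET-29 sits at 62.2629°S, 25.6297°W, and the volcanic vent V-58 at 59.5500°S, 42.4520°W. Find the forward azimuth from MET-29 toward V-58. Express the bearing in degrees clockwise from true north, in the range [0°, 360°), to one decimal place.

Δλ = -16.8223°
y = sin Δλ · cos φ₂ = -0.146666
x = cos φ₁ sin φ₂ − sin φ₁ cos φ₂ cos Δλ = 0.028136
θ = atan2(y, x) = -79.1403° → 280.8597° (mod 360°)

280.9°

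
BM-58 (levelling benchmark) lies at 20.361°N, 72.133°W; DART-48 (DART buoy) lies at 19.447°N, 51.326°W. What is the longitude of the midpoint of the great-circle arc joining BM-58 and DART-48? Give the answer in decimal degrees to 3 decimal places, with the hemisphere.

61.699°W

Bx = cos φ₂ cos Δλ = 0.881453,  By = cos φ₂ sin Δλ = 0.334956
φₘ = atan2(sin φ₁ + sin φ₂, √((cos φ₁ + Bx)² + By²)) = 20.20996°
λₘ = λ₁ + atan2(By, cos φ₁ + Bx) = -61.69912°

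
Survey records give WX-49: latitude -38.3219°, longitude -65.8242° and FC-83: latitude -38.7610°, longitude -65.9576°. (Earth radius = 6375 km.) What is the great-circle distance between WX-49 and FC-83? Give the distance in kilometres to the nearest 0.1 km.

50.2 km

Δφ = -0.4391°,  Δλ = -0.1334°
a = sin²(Δφ/2) + cos φ₁ cos φ₂ sin²(Δλ/2) = 0.000016
c = 2·arcsin(√a) = 0.007877 rad = 0.4513°
d = R·c = 6375 × 0.007877 = 50.2 km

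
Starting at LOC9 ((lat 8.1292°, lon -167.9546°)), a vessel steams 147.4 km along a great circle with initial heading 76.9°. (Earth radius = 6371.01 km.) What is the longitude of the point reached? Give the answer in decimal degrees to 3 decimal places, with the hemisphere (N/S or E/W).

166.649°W

δ = d/R = 147.4/6371.01 = 0.023136 rad
φ₂ = arcsin(sin φ₁ cos δ + cos φ₁ sin δ cos θ)
   = arcsin(0.14141·0.99973 + 0.98995·0.02313·0.22665) = 8.42754°
λ₂ = λ₁ + atan2(sin θ sin δ cos φ₁, cos δ − sin φ₁ sin φ₂) = -166.64941°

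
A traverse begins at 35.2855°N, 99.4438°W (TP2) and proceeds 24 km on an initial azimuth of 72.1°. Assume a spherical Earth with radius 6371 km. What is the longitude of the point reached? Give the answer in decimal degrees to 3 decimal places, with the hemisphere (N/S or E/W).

99.192°W

δ = d/R = 24/6371 = 0.003767 rad
φ₂ = arcsin(sin φ₁ cos δ + cos φ₁ sin δ cos θ)
   = arcsin(0.57765·0.99999 + 0.81628·0.00377·0.30736) = 35.35158°
λ₂ = λ₁ + atan2(sin θ sin δ cos φ₁, cos δ − sin φ₁ sin φ₂) = -99.19198°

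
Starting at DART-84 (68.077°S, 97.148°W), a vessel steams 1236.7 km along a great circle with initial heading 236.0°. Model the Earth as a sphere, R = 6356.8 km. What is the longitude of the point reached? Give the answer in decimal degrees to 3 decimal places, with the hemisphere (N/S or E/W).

128.215°W

δ = d/R = 1236.7/6356.8 = 0.194548 rad
φ₂ = arcsin(sin φ₁ cos δ + cos φ₁ sin δ cos θ)
   = arcsin(-0.92769·0.98114 + 0.37336·0.19332·-0.55919) = -71.90592°
λ₂ = λ₁ + atan2(sin θ sin δ cos φ₁, cos δ − sin φ₁ sin φ₂) = -128.21521°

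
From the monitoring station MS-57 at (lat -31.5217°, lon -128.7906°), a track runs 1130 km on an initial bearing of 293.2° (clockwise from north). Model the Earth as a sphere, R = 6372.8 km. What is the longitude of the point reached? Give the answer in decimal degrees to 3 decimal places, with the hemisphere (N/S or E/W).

δ = d/R = 1130/6372.8 = 0.177316 rad
φ₂ = arcsin(sin φ₁ cos δ + cos φ₁ sin δ cos θ)
   = arcsin(-0.52282·0.98432 + 0.85244·0.17639·0.39394) = -27.09006°
λ₂ = λ₁ + atan2(sin θ sin δ cos φ₁, cos δ − sin φ₁ sin φ₂) = -139.28288°

139.283°W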